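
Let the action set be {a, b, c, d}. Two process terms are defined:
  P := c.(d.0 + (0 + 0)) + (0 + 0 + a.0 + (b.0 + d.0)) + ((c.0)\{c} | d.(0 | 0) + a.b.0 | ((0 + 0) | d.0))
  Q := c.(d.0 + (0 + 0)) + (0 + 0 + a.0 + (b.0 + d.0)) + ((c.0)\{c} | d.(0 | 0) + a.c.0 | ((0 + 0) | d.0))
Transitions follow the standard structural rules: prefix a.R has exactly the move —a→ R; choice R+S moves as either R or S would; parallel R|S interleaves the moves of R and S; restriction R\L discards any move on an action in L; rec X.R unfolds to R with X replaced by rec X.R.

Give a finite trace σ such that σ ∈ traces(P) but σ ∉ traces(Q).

ab

LTS(P): 9 reachable states
  u0 = c.(d.0 + (0 + 0)) + (0 + 0 + a.0 + (b.0 + d.0)) + ((c.0)\{c} | d.(0 | 0) + a.b.0 | ((0 + 0) | d.0)) | ··a··> u1, ··a··> u2, ··b··> u1, ··c··> u3, ··d··> u1, ··d··> u4, ··d··> u5
  u1 = 0 | stopped
  u2 = b.0 | ((0 + 0) | d.0) | ··b··> u6, ··d··> u7
  u3 = d.0 + (0 + 0) | ··d··> u1
  u4 = (c.0)\{c} | (0 | 0) | stopped
  u5 = a.b.0 | ((0 + 0) | 0) | ··a··> u7
  u6 = 0 | ((0 + 0) | d.0) | ··d··> u8
  u7 = b.0 | ((0 + 0) | 0) | ··b··> u8
  u8 = 0 | ((0 + 0) | 0) | stopped
LTS(Q): 9 reachable states
  v0 = c.(d.0 + (0 + 0)) + (0 + 0 + a.0 + (b.0 + d.0)) + ((c.0)\{c} | d.(0 | 0) + a.c.0 | ((0 + 0) | d.0)) | ··a··> v1, ··a··> v2, ··b··> v1, ··c··> v3, ··d··> v1, ··d··> v4, ··d··> v5
  v1 = 0 | stopped
  v2 = c.0 | ((0 + 0) | d.0) | ··c··> v6, ··d··> v7
  v3 = d.0 + (0 + 0) | ··d··> v1
  v4 = (c.0)\{c} | (0 | 0) | stopped
  v5 = a.c.0 | ((0 + 0) | 0) | ··a··> v7
  v6 = 0 | ((0 + 0) | d.0) | ··d··> v8
  v7 = c.0 | ((0 + 0) | 0) | ··c··> v8
  v8 = 0 | ((0 + 0) | 0) | stopped
Run σ = ⟨ab⟩ on P: start {u0}
  step 1 (a): {u1, u2}
  step 2 (b): {u6}
  P completes σ.
Run σ = ⟨ab⟩ on Q: start {v0}
  step 1 (a): {v1, v2}
  step 2 (b): no successor for Q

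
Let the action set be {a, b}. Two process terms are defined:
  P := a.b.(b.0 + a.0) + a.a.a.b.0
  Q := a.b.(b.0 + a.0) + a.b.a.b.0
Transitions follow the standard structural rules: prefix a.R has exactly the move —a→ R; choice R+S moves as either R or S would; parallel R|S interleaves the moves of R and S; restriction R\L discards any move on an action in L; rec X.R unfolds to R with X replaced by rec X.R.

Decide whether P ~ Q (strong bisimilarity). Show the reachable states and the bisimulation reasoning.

Reachable graph of P (7 states):
  u0 = a.b.(b.0 + a.0) + a.a.a.b.0 has moves -a-> u1, -a-> u2
  u1 = a.a.b.0 has moves -a-> u3
  u2 = b.(b.0 + a.0) has moves -b-> u4
  u3 = a.b.0 has moves -a-> u5
  u4 = b.0 + a.0 has moves -a-> u6, -b-> u6
  u5 = b.0 has moves -b-> u6
  u6 = 0 has moves ∅
Reachable graph of Q (7 states):
  v0 = a.b.(b.0 + a.0) + a.b.a.b.0 has moves -a-> v1, -a-> v2
  v1 = b.(b.0 + a.0) has moves -b-> v3
  v2 = b.a.b.0 has moves -b-> v4
  v3 = b.0 + a.0 has moves -a-> v5, -b-> v5
  v4 = a.b.0 has moves -a-> v6
  v5 = 0 has moves ∅
  v6 = b.0 has moves -b-> v5
Coarsest stable partition (strong bisimilarity classes):
  B0 = {u0}
  B1 = {u2, v1}
  B2 = {u4, v3}
  B3 = {u6, v5}
  B4 = {u1}
  B5 = {u3, v4}
  B6 = {u5, v6}
  B7 = {v0}
  B8 = {v2}
u0 ∈ B0, v0 ∈ B7 → different blocks

not bisimilar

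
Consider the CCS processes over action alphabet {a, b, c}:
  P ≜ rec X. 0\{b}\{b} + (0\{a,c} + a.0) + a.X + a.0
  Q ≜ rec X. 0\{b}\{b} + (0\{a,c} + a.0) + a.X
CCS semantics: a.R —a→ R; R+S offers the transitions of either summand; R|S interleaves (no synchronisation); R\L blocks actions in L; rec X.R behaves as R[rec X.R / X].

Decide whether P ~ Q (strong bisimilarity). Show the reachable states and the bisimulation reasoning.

P ~ Q

LTS(P): 2 reachable states
  m0 = rec X. 0\{b}\{b} + (0\{a,c} + a.0) + a.X + a.0 → =a=> m0, =a=> m1
  m1 = 0 → stopped
LTS(Q): 2 reachable states
  n0 = rec X. 0\{b}\{b} + (0\{a,c} + a.0) + a.X → =a=> n0, =a=> n1
  n1 = 0 → stopped
Coarsest stable partition (strong bisimilarity classes):
  B0 = {m0, n0}
  B1 = {m1, n1}
m0 ∈ B0, n0 ∈ B0 → same block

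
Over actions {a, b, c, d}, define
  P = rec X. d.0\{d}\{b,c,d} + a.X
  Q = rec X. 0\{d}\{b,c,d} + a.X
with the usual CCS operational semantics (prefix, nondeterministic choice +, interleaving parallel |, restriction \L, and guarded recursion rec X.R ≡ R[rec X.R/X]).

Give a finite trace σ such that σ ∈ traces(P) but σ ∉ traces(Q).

LTS(P): 2 reachable states
  s0 = rec X. d.0\{d}\{b,c,d} + a.X | ··a··> s0, ··d··> s1
  s1 = 0\{d}\{b,c,d} | (no moves)
LTS(Q): 1 reachable states
  t0 = rec X. 0\{d}\{b,c,d} + a.X | ··a··> t0
Trace ⟨d⟩ through P, begin at {s0}:
  after d @ step 1: {s1}
  P completes σ.
Trace ⟨d⟩ through Q, begin at {t0}:
  after d @ step 1: ∅ (Q stuck)

d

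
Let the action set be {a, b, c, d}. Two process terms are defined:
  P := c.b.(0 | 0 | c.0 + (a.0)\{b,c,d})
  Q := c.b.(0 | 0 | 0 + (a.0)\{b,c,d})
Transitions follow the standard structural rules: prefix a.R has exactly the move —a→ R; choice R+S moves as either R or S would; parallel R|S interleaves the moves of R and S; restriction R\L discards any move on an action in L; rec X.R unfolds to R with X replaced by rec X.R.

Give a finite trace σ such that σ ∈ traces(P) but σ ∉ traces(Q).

cbc

Reachable graph of P (5 states):
  m0 = c.b.(0 | 0 | c.0 + (a.0)\{b,c,d}) → -c-> m1
  m1 = b.(0 | 0 | c.0 + (a.0)\{b,c,d}) → -b-> m2
  m2 = 0 | 0 | c.0 + (a.0)\{b,c,d} → -a-> m3, -c-> m4
  m3 = 0\{b,c,d} → (no moves)
  m4 = 0 | 0 | 0 → (no moves)
Reachable graph of Q (4 states):
  n0 = c.b.(0 | 0 | 0 + (a.0)\{b,c,d}) → -c-> n1
  n1 = b.(0 | 0 | 0 + (a.0)\{b,c,d}) → -b-> n2
  n2 = 0 | 0 | 0 + (a.0)\{b,c,d} → -a-> n3
  n3 = 0\{b,c,d} → (no moves)
Run σ = ⟨cbc⟩ on P: start {m0}
  step 1 (c): {m1}
  step 2 (b): {m2}
  step 3 (c): {m4}
  ✓ P
Run σ = ⟨cbc⟩ on Q: start {n0}
  step 1 (c): {n1}
  step 2 (b): {n2}
  step 3 (c): ∅  — Q cannot continue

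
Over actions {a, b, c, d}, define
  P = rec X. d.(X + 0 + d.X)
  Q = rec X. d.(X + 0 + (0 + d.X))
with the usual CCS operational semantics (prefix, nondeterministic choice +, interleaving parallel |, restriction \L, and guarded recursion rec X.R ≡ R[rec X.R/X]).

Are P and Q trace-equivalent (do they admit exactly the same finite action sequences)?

YES

P's transition system — 2 states:
  u0 = rec X. d.(X + 0 + d.X) has moves -d-> u1
  u1 = (rec X. d.(X + 0 + d.X)) + 0 + d.(rec X. d.(X + 0 + d.X)) has moves -d-> u0, -d-> u1
Q's transition system — 2 states:
  v0 = rec X. d.(X + 0 + (0 + d.X)) has moves -d-> v1
  v1 = (rec X. d.(X + 0 + (0 + d.X))) + 0 + (0 + d.(rec X. d.(X + 0 + (0 + d.X)))) has moves -d-> v0, -d-> v1
Partition-refinement fixed point:
  B0 = {u0, u1, v0, v1}
u0 ∈ B0, v0 ∈ B0 → same block
Bisimilar ⇒ trace-equivalent.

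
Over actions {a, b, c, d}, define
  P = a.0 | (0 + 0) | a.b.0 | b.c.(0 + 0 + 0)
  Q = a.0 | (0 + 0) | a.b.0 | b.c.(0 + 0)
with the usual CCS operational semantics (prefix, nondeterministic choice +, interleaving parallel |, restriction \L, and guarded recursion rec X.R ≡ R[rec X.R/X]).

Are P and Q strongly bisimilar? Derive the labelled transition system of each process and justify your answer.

YES

P's transition system — 18 states:
  m0 = a.0 | (0 + 0) | a.b.0 | b.c.(0 + 0 + 0) | ··a··> m1, ··a··> m2, ··b··> m3
  m1 = 0 | (0 + 0) | a.b.0 | b.c.(0 + 0 + 0) | ··a··> m4, ··b··> m5
  m2 = a.0 | (0 + 0) | b.0 | b.c.(0 + 0 + 0) | ··a··> m4, ··b··> m6, ··b··> m7
  m3 = a.0 | (0 + 0) | a.b.0 | c.(0 + 0 + 0) | ··a··> m5, ··a··> m7, ··c··> m8
  m4 = 0 | (0 + 0) | b.0 | b.c.(0 + 0 + 0) | ··b··> m10, ··b··> m9
  m5 = 0 | (0 + 0) | a.b.0 | c.(0 + 0 + 0) | ··a··> m10, ··c··> m11
  m6 = a.0 | (0 + 0) | 0 | b.c.(0 + 0 + 0) | ··a··> m9, ··b··> m12
  m7 = a.0 | (0 + 0) | b.0 | c.(0 + 0 + 0) | ··a··> m10, ··b··> m12, ··c··> m13
  m8 = a.0 | (0 + 0) | a.b.0 | (0 + 0 + 0) | ··a··> m11, ··a··> m13
  m9 = 0 | (0 + 0) | 0 | b.c.(0 + 0 + 0) | ··b··> m14
  m10 = 0 | (0 + 0) | b.0 | c.(0 + 0 + 0) | ··b··> m14, ··c··> m15
  m11 = 0 | (0 + 0) | a.b.0 | (0 + 0 + 0) | ··a··> m15
  m12 = a.0 | (0 + 0) | 0 | c.(0 + 0 + 0) | ··a··> m14, ··c··> m16
  m13 = a.0 | (0 + 0) | b.0 | (0 + 0 + 0) | ··a··> m15, ··b··> m16
  m14 = 0 | (0 + 0) | 0 | c.(0 + 0 + 0) | ··c··> m17
  m15 = 0 | (0 + 0) | b.0 | (0 + 0 + 0) | ··b··> m17
  m16 = a.0 | (0 + 0) | 0 | (0 + 0 + 0) | ··a··> m17
  m17 = 0 | (0 + 0) | 0 | (0 + 0 + 0) | (no moves)
Q's transition system — 18 states:
  n0 = a.0 | (0 + 0) | a.b.0 | b.c.(0 + 0) | ··a··> n1, ··a··> n2, ··b··> n3
  n1 = 0 | (0 + 0) | a.b.0 | b.c.(0 + 0) | ··a··> n4, ··b··> n5
  n2 = a.0 | (0 + 0) | b.0 | b.c.(0 + 0) | ··a··> n4, ··b··> n6, ··b··> n7
  n3 = a.0 | (0 + 0) | a.b.0 | c.(0 + 0) | ··a··> n5, ··a··> n7, ··c··> n8
  n4 = 0 | (0 + 0) | b.0 | b.c.(0 + 0) | ··b··> n10, ··b··> n9
  n5 = 0 | (0 + 0) | a.b.0 | c.(0 + 0) | ··a··> n10, ··c··> n11
  n6 = a.0 | (0 + 0) | 0 | b.c.(0 + 0) | ··a··> n9, ··b··> n12
  n7 = a.0 | (0 + 0) | b.0 | c.(0 + 0) | ··a··> n10, ··b··> n12, ··c··> n13
  n8 = a.0 | (0 + 0) | a.b.0 | (0 + 0) | ··a··> n11, ··a··> n13
  n9 = 0 | (0 + 0) | 0 | b.c.(0 + 0) | ··b··> n14
  n10 = 0 | (0 + 0) | b.0 | c.(0 + 0) | ··b··> n14, ··c··> n15
  n11 = 0 | (0 + 0) | a.b.0 | (0 + 0) | ··a··> n15
  n12 = a.0 | (0 + 0) | 0 | c.(0 + 0) | ··a··> n14, ··c··> n16
  n13 = a.0 | (0 + 0) | b.0 | (0 + 0) | ··a··> n15, ··b··> n16
  n14 = 0 | (0 + 0) | 0 | c.(0 + 0) | ··c··> n17
  n15 = 0 | (0 + 0) | b.0 | (0 + 0) | ··b··> n17
  n16 = a.0 | (0 + 0) | 0 | (0 + 0) | ··a··> n17
  n17 = 0 | (0 + 0) | 0 | (0 + 0) | (no moves)
Coarsest stable partition (strong bisimilarity classes):
  B0 = {m0, n0}
  B1 = {m1, n1}
  B2 = {m5, n5}
  B3 = {m11, n11}
  B4 = {m15, n15}
  B5 = {m17, n17}
  B6 = {m10, n10}
  B7 = {m14, n14}
  B8 = {m4, n4}
  B9 = {m9, n9}
  B10 = {m3, n3}
  B11 = {m7, n7}
  B12 = {m13, n13}
  B13 = {m16, n16}
  B14 = {m12, n12}
  B15 = {m8, n8}
  B16 = {m2, n2}
  B17 = {m6, n6}
m0 ∈ B0, n0 ∈ B0 → same block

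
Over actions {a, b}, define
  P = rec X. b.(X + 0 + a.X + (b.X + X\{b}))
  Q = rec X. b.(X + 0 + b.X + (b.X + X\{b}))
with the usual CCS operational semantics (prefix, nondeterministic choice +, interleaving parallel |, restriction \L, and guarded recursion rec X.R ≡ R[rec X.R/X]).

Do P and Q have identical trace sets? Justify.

trace-distinct — witness ⟨ba⟩

P's transition system — 2 states:
  m0 = rec X. b.(X + 0 + a.X + (b.X + X\{b})) → -b-> m1
  m1 = (rec X. b.(X + 0 + a.X + (b.X + X\{b}))) + 0 + a.(rec X. b.(X + 0 + a.X + (b.X + X\{b}))) + (b.(rec X. b.(X + 0 + a.X + (b.X + X\{b}))) + (rec X. b.(X + 0 + a.X + (b.X + X\{b})))\{b}) → -a-> m0, -b-> m0, -b-> m1
Q's transition system — 2 states:
  n0 = rec X. b.(X + 0 + b.X + (b.X + X\{b})) → -b-> n1
  n1 = (rec X. b.(X + 0 + b.X + (b.X + X\{b}))) + 0 + b.(rec X. b.(X + 0 + b.X + (b.X + X\{b}))) + (b.(rec X. b.(X + 0 + b.X + (b.X + X\{b}))) + (rec X. b.(X + 0 + b.X + (b.X + X\{b})))\{b}) → -b-> n0, -b-> n1
Trace ⟨ba⟩ through P, begin at {m0}:
  step 1 (b): {m1}
  step 2 (a): {m0}
  — P admits the full trace.
Trace ⟨ba⟩ through Q, begin at {n0}:
  step 1 (b): {n1}
  step 2 (a): ∅  — Q cannot continue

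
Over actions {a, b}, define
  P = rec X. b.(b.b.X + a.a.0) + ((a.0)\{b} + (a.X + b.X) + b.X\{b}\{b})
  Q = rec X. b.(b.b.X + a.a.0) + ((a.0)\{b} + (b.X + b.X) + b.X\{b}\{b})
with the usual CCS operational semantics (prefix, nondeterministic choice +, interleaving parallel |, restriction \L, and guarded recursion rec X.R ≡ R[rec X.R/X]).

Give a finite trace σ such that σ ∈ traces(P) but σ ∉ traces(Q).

aa

Reachable graph of P (8 states):
  m0 = rec X. b.(b.b.X + a.a.0) + ((a.0)\{b} + (a.X + b.X) + b.X\{b}\{b}) → —a→ m0, —a→ m1, —b→ m0, —b→ m2, —b→ m3
  m1 = 0\{b} → (no moves)
  m2 = (rec X. b.(b.b.X + a.a.0) + ((a.0)\{b} + (a.X + b.X) + b.X\{b}\{b}))\{b}\{b} → —a→ m2, —a→ m4
  m3 = b.b.(rec X. b.(b.b.X + a.a.0) + ((a.0)\{b} + (a.X + b.X) + b.X\{b}\{b})) + a.a.0 → —a→ m5, —b→ m6
  m4 = 0\{b}\{b}\{b} → (no moves)
  m5 = a.0 → —a→ m7
  m6 = b.(rec X. b.(b.b.X + a.a.0) + ((a.0)\{b} + (a.X + b.X) + b.X\{b}\{b})) → —b→ m0
  m7 = 0 → (no moves)
Reachable graph of Q (8 states):
  n0 = rec X. b.(b.b.X + a.a.0) + ((a.0)\{b} + (b.X + b.X) + b.X\{b}\{b}) → —a→ n1, —b→ n0, —b→ n2, —b→ n3
  n1 = 0\{b} → (no moves)
  n2 = (rec X. b.(b.b.X + a.a.0) + ((a.0)\{b} + (b.X + b.X) + b.X\{b}\{b}))\{b}\{b} → —a→ n4
  n3 = b.b.(rec X. b.(b.b.X + a.a.0) + ((a.0)\{b} + (b.X + b.X) + b.X\{b}\{b})) + a.a.0 → —a→ n5, —b→ n6
  n4 = 0\{b}\{b}\{b} → (no moves)
  n5 = a.0 → —a→ n7
  n6 = b.(rec X. b.(b.b.X + a.a.0) + ((a.0)\{b} + (b.X + b.X) + b.X\{b}\{b})) → —b→ n0
  n7 = 0 → (no moves)
Executing aa from P (initial set {m0}):
  [1] a ⇒ {m0, m1}
  [2] a ⇒ {m0, m1}
  P completes σ.
Executing aa from Q (initial set {n0}):
  [1] a ⇒ {n1}
  [2] a ⇒ ∅  — Q cannot continue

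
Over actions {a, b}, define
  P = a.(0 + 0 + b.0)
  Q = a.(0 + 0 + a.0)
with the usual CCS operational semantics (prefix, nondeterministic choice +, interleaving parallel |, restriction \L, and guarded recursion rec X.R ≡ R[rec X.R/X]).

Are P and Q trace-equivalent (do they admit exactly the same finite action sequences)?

NO — witness ⟨ab⟩

P's transition system — 3 states:
  u0 = a.(0 + 0 + b.0) :: -a-> u1
  u1 = 0 + 0 + b.0 :: -b-> u2
  u2 = 0 :: deadlocked
Q's transition system — 3 states:
  v0 = a.(0 + 0 + a.0) :: -a-> v1
  v1 = 0 + 0 + a.0 :: -a-> v2
  v2 = 0 :: deadlocked
Executing ab from P (initial set {u0}):
  [1] a ⇒ {u1}
  [2] b ⇒ {u2}
  ✓ P
Executing ab from Q (initial set {v0}):
  [1] a ⇒ {v1}
  [2] b ⇒ ∅ (Q stuck)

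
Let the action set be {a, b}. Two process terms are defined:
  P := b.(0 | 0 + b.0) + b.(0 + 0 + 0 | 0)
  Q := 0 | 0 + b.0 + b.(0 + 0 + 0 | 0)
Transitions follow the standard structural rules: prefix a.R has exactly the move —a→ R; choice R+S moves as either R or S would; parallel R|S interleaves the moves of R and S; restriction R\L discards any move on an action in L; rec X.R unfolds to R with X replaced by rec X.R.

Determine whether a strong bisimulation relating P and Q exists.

Reachable graph of P (4 states):
  p0 = b.(0 | 0 + b.0) + b.(0 + 0 + 0 | 0) has moves =b=> p1, =b=> p2
  p1 = 0 + 0 + 0 | 0 has moves (no moves)
  p2 = 0 | 0 + b.0 has moves =b=> p3
  p3 = 0 has moves (no moves)
Reachable graph of Q (3 states):
  q0 = 0 | 0 + b.0 + b.(0 + 0 + 0 | 0) has moves =b=> q1, =b=> q2
  q1 = 0 has moves (no moves)
  q2 = 0 + 0 + 0 | 0 has moves (no moves)
Partition-refinement fixed point:
  B0 = {p0}
  B1 = {p1, p3, q1, q2}
  B2 = {p2, q0}
p0 ∈ B0, q0 ∈ B2 → different blocks

not bisimilar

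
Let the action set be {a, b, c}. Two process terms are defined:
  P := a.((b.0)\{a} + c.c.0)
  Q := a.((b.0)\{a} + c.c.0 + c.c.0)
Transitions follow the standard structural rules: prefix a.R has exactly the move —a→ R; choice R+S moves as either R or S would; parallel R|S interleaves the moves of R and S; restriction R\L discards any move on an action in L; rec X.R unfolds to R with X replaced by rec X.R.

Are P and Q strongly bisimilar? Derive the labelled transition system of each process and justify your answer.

P's transition system — 5 states:
  m0 = a.((b.0)\{a} + c.c.0) has moves --a--▸ m1
  m1 = (b.0)\{a} + c.c.0 has moves --b--▸ m2, --c--▸ m3
  m2 = 0\{a} has moves ∅
  m3 = c.0 has moves --c--▸ m4
  m4 = 0 has moves ∅
Q's transition system — 5 states:
  n0 = a.((b.0)\{a} + c.c.0 + c.c.0) has moves --a--▸ n1
  n1 = (b.0)\{a} + c.c.0 + c.c.0 has moves --b--▸ n2, --c--▸ n3
  n2 = 0\{a} has moves ∅
  n3 = c.0 has moves --c--▸ n4
  n4 = 0 has moves ∅
Coarsest stable partition (strong bisimilarity classes):
  B0 = {m0, n0}
  B1 = {m1, n1}
  B2 = {m2, m4, n2, n4}
  B3 = {m3, n3}
m0 ∈ B0, n0 ∈ B0 → same block

bisimilar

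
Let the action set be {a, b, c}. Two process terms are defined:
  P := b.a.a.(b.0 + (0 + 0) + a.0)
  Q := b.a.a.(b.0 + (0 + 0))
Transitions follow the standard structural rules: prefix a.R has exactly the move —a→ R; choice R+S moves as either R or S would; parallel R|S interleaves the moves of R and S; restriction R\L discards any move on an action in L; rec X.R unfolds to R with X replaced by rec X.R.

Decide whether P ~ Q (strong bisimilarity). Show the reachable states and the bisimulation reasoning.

P's transition system — 5 states:
  p0 = b.a.a.(b.0 + (0 + 0) + a.0) | =b=> p1
  p1 = a.a.(b.0 + (0 + 0) + a.0) | =a=> p2
  p2 = a.(b.0 + (0 + 0) + a.0) | =a=> p3
  p3 = b.0 + (0 + 0) + a.0 | =a=> p4, =b=> p4
  p4 = 0 | (no moves)
Q's transition system — 5 states:
  q0 = b.a.a.(b.0 + (0 + 0)) | =b=> q1
  q1 = a.a.(b.0 + (0 + 0)) | =a=> q2
  q2 = a.(b.0 + (0 + 0)) | =a=> q3
  q3 = b.0 + (0 + 0) | =b=> q4
  q4 = 0 | (no moves)
Partition-refinement fixed point:
  B0 = {p0}
  B1 = {p1}
  B2 = {p2}
  B3 = {p3}
  B4 = {p4, q4}
  B5 = {q0}
  B6 = {q1}
  B7 = {q2}
  B8 = {q3}
p0 ∈ B0, q0 ∈ B5 → different blocks

not bisimilar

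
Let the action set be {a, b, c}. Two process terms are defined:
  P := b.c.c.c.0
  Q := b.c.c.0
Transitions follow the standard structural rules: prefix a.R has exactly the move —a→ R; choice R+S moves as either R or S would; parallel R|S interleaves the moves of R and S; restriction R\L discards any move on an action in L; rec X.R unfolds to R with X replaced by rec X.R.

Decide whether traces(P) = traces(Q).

trace-distinct — witness ⟨bccc⟩

LTS(P): 5 reachable states
  u0 = b.c.c.c.0 has moves -b-> u1
  u1 = c.c.c.0 has moves -c-> u2
  u2 = c.c.0 has moves -c-> u3
  u3 = c.0 has moves -c-> u4
  u4 = 0 has moves ∅
LTS(Q): 4 reachable states
  v0 = b.c.c.0 has moves -b-> v1
  v1 = c.c.0 has moves -c-> v2
  v2 = c.0 has moves -c-> v3
  v3 = 0 has moves ∅
Run σ = ⟨bccc⟩ on P: start {u0}
  after b @ step 1: {u1}
  after c @ step 2: {u2}
  after c @ step 3: {u3}
  after c @ step 4: {u4}
  — P admits the full trace.
Run σ = ⟨bccc⟩ on Q: start {v0}
  after b @ step 1: {v1}
  after c @ step 2: {v2}
  after c @ step 3: {v3}
  after c @ step 4: ∅  — Q cannot continue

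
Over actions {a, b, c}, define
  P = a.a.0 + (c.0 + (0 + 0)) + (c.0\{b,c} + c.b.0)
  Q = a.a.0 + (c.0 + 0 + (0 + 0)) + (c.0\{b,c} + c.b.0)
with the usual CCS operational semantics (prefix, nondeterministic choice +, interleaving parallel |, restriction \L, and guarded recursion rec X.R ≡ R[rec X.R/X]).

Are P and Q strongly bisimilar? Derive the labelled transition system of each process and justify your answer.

LTS(P): 5 reachable states
  u0 = a.a.0 + (c.0 + (0 + 0)) + (c.0\{b,c} + c.b.0) :: —a→ u1, —c→ u2, —c→ u3, —c→ u4
  u1 = a.0 :: —a→ u2
  u2 = 0 :: stopped
  u3 = 0\{b,c} :: stopped
  u4 = b.0 :: —b→ u2
LTS(Q): 5 reachable states
  v0 = a.a.0 + (c.0 + 0 + (0 + 0)) + (c.0\{b,c} + c.b.0) :: —a→ v1, —c→ v2, —c→ v3, —c→ v4
  v1 = a.0 :: —a→ v2
  v2 = 0 :: stopped
  v3 = 0\{b,c} :: stopped
  v4 = b.0 :: —b→ v2
Bisimilarity quotient blocks:
  B0 = {u0, v0}
  B1 = {u4, v4}
  B2 = {u2, u3, v2, v3}
  B3 = {u1, v1}
u0 ∈ B0, v0 ∈ B0 → same block

P ~ Q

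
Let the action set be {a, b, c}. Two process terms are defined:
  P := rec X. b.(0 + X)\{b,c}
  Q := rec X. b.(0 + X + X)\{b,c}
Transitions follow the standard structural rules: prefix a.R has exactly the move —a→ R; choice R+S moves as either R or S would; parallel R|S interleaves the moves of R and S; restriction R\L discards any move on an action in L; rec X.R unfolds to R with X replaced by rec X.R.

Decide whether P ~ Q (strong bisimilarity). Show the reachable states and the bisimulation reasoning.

bisimilar

LTS(P): 2 reachable states
  p0 = rec X. b.(0 + X)\{b,c} → ··b··> p1
  p1 = (0 + (rec X. b.(0 + X)\{b,c}))\{b,c} → ∅
LTS(Q): 2 reachable states
  q0 = rec X. b.(0 + X + X)\{b,c} → ··b··> q1
  q1 = (0 + (rec X. b.(0 + X + X)\{b,c}) + (rec X. b.(0 + X + X)\{b,c}))\{b,c} → ∅
Bisimilarity quotient blocks:
  B0 = {p0, q0}
  B1 = {p1, q1}
p0 ∈ B0, q0 ∈ B0 → same block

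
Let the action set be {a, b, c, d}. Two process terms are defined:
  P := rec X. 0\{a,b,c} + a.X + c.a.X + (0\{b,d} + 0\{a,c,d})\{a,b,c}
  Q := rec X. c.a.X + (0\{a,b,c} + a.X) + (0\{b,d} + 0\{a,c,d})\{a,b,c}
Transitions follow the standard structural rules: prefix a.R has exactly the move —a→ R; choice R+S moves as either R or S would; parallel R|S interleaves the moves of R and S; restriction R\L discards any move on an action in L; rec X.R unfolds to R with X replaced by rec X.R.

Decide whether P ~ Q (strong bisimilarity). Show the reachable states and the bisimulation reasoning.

LTS(P): 2 reachable states
  s0 = rec X. 0\{a,b,c} + a.X + c.a.X + (0\{b,d} + 0\{a,c,d})\{a,b,c} has moves -a-> s0, -c-> s1
  s1 = a.(rec X. 0\{a,b,c} + a.X + c.a.X + (0\{b,d} + 0\{a,c,d})\{a,b,c}) has moves -a-> s0
LTS(Q): 2 reachable states
  t0 = rec X. c.a.X + (0\{a,b,c} + a.X) + (0\{b,d} + 0\{a,c,d})\{a,b,c} has moves -a-> t0, -c-> t1
  t1 = a.(rec X. c.a.X + (0\{a,b,c} + a.X) + (0\{b,d} + 0\{a,c,d})\{a,b,c}) has moves -a-> t0
Bisimilarity quotient blocks:
  B0 = {s0, t0}
  B1 = {s1, t1}
s0 ∈ B0, t0 ∈ B0 → same block

YES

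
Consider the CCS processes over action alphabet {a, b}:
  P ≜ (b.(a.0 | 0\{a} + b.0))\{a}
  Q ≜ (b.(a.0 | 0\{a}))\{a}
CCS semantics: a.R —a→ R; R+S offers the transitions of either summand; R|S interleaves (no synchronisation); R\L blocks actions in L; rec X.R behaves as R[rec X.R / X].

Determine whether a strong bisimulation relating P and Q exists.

LTS(P): 3 reachable states
  u0 = (b.(a.0 | 0\{a} + b.0))\{a} has moves --b--▸ u1
  u1 = (a.0 | 0\{a} + b.0)\{a} has moves --b--▸ u2
  u2 = 0\{a} has moves (no moves)
LTS(Q): 2 reachable states
  v0 = (b.(a.0 | 0\{a}))\{a} has moves --b--▸ v1
  v1 = (a.0 | 0\{a})\{a} has moves (no moves)
Partition-refinement fixed point:
  B0 = {u0}
  B1 = {u1, v0}
  B2 = {u2, v1}
u0 ∈ B0, v0 ∈ B1 → different blocks

P ≁ Q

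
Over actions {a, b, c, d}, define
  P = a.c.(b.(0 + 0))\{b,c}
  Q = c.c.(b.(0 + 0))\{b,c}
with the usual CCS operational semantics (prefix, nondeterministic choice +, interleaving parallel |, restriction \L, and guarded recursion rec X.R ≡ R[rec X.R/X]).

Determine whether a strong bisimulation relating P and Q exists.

LTS(P): 3 reachable states
  m0 = a.c.(b.(0 + 0))\{b,c} has moves -a-> m1
  m1 = c.(b.(0 + 0))\{b,c} has moves -c-> m2
  m2 = (b.(0 + 0))\{b,c} has moves deadlocked
LTS(Q): 3 reachable states
  n0 = c.c.(b.(0 + 0))\{b,c} has moves -c-> n1
  n1 = c.(b.(0 + 0))\{b,c} has moves -c-> n2
  n2 = (b.(0 + 0))\{b,c} has moves deadlocked
Bisimilarity quotient blocks:
  B0 = {m0}
  B1 = {m1, n1}
  B2 = {m2, n2}
  B3 = {n0}
m0 ∈ B0, n0 ∈ B3 → different blocks

NO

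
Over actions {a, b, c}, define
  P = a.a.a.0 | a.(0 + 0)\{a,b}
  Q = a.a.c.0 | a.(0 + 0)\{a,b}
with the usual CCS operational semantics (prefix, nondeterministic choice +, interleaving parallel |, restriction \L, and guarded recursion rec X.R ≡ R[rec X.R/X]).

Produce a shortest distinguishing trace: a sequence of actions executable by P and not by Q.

Reachable graph of P (8 states):
  p0 = a.a.a.0 | a.(0 + 0)\{a,b} → -a-> p1, -a-> p2
  p1 = a.a.0 | a.(0 + 0)\{a,b} → -a-> p3, -a-> p4
  p2 = a.a.a.0 | (0 + 0)\{a,b} → -a-> p4
  p3 = a.0 | a.(0 + 0)\{a,b} → -a-> p5, -a-> p6
  p4 = a.a.0 | (0 + 0)\{a,b} → -a-> p6
  p5 = 0 | a.(0 + 0)\{a,b} → -a-> p7
  p6 = a.0 | (0 + 0)\{a,b} → -a-> p7
  p7 = 0 | (0 + 0)\{a,b} → ·
Reachable graph of Q (8 states):
  q0 = a.a.c.0 | a.(0 + 0)\{a,b} → -a-> q1, -a-> q2
  q1 = a.a.c.0 | (0 + 0)\{a,b} → -a-> q3
  q2 = a.c.0 | a.(0 + 0)\{a,b} → -a-> q3, -a-> q4
  q3 = a.c.0 | (0 + 0)\{a,b} → -a-> q5
  q4 = c.0 | a.(0 + 0)\{a,b} → -a-> q5, -c-> q6
  q5 = c.0 | (0 + 0)\{a,b} → -c-> q7
  q6 = 0 | a.(0 + 0)\{a,b} → -a-> q7
  q7 = 0 | (0 + 0)\{a,b} → ·
Executing aaaa from P (initial set {p0}):
  after a @ step 1: {p1, p2}
  after a @ step 2: {p3, p4}
  after a @ step 3: {p5, p6}
  after a @ step 4: {p7}
  — P admits the full trace.
Executing aaaa from Q (initial set {q0}):
  after a @ step 1: {q1, q2}
  after a @ step 2: {q3, q4}
  after a @ step 3: {q5}
  after a @ step 4: ∅ (Q stuck)

aaaa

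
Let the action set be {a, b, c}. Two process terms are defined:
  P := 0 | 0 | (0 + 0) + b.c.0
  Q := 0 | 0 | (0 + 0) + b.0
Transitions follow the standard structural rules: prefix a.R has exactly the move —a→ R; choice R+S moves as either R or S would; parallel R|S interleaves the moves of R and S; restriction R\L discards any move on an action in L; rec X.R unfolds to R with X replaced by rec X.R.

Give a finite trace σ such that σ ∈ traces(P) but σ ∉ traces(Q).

LTS(P): 3 reachable states
  u0 = 0 | 0 | (0 + 0) + b.c.0 has moves ··b··> u1
  u1 = c.0 has moves ··c··> u2
  u2 = 0 has moves ·
LTS(Q): 2 reachable states
  v0 = 0 | 0 | (0 + 0) + b.0 has moves ··b··> v1
  v1 = 0 has moves ·
Run σ = ⟨bc⟩ on P: start {u0}
  [1] b ⇒ {u1}
  [2] c ⇒ {u2}
  — P admits the full trace.
Run σ = ⟨bc⟩ on Q: start {v0}
  [1] b ⇒ {v1}
  [2] c ⇒ ∅ (Q stuck)

bc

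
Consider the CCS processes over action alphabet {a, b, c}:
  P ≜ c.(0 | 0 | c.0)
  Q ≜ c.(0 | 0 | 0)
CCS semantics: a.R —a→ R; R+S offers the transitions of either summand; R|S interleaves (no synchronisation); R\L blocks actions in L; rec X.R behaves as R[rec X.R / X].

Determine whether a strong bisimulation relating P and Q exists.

P ≁ Q

LTS(P): 3 reachable states
  u0 = c.(0 | 0 | c.0) → —c→ u1
  u1 = 0 | 0 | c.0 → —c→ u2
  u2 = 0 | 0 | 0 → (no moves)
LTS(Q): 2 reachable states
  v0 = c.(0 | 0 | 0) → —c→ v1
  v1 = 0 | 0 | 0 → (no moves)
Partition-refinement fixed point:
  B0 = {u0}
  B1 = {u1, v0}
  B2 = {u2, v1}
u0 ∈ B0, v0 ∈ B1 → different blocks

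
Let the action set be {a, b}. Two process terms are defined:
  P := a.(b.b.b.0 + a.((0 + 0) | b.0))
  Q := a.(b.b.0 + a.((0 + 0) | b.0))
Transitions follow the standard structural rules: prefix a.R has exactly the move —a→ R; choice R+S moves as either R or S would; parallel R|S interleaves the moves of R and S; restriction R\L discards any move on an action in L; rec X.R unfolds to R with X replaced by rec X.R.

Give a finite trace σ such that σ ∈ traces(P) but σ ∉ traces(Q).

abbb

Reachable graph of P (7 states):
  p0 = a.(b.b.b.0 + a.((0 + 0) | b.0)) | —a→ p1
  p1 = b.b.b.0 + a.((0 + 0) | b.0) | —a→ p2, —b→ p3
  p2 = (0 + 0) | b.0 | —b→ p4
  p3 = b.b.0 | —b→ p5
  p4 = (0 + 0) | 0 | ·
  p5 = b.0 | —b→ p6
  p6 = 0 | ·
Reachable graph of Q (6 states):
  q0 = a.(b.b.0 + a.((0 + 0) | b.0)) | —a→ q1
  q1 = b.b.0 + a.((0 + 0) | b.0) | —a→ q2, —b→ q3
  q2 = (0 + 0) | b.0 | —b→ q4
  q3 = b.0 | —b→ q5
  q4 = (0 + 0) | 0 | ·
  q5 = 0 | ·
Run σ = ⟨abbb⟩ on P: start {p0}
  step 1 (a): {p1}
  step 2 (b): {p3}
  step 3 (b): {p5}
  step 4 (b): {p6}
  ✓ P
Run σ = ⟨abbb⟩ on Q: start {q0}
  step 1 (a): {q1}
  step 2 (b): {q3}
  step 3 (b): {q5}
  step 4 (b): ∅  — Q cannot continue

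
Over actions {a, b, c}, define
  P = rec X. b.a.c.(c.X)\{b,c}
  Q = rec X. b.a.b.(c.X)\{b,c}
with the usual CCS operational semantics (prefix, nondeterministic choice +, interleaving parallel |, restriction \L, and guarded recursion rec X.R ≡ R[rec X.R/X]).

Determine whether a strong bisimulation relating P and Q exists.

P's transition system — 4 states:
  u0 = rec X. b.a.c.(c.X)\{b,c} | -b-> u1
  u1 = a.c.(c.(rec X. b.a.c.(c.X)\{b,c}))\{b,c} | -a-> u2
  u2 = c.(c.(rec X. b.a.c.(c.X)\{b,c}))\{b,c} | -c-> u3
  u3 = (c.(rec X. b.a.c.(c.X)\{b,c}))\{b,c} | deadlocked
Q's transition system — 4 states:
  v0 = rec X. b.a.b.(c.X)\{b,c} | -b-> v1
  v1 = a.b.(c.(rec X. b.a.b.(c.X)\{b,c}))\{b,c} | -a-> v2
  v2 = b.(c.(rec X. b.a.b.(c.X)\{b,c}))\{b,c} | -b-> v3
  v3 = (c.(rec X. b.a.b.(c.X)\{b,c}))\{b,c} | deadlocked
Bisimilarity quotient blocks:
  B0 = {u0}
  B1 = {u1}
  B2 = {u2}
  B3 = {u3, v3}
  B4 = {v0}
  B5 = {v1}
  B6 = {v2}
u0 ∈ B0, v0 ∈ B4 → different blocks

not bisimilar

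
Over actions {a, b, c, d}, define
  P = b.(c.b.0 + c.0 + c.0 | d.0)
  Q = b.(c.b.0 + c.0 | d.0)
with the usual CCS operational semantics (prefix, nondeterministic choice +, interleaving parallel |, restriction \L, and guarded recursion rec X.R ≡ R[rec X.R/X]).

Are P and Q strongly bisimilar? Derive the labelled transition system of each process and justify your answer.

LTS(P): 7 reachable states
  m0 = b.(c.b.0 + c.0 + c.0 | d.0) → ··b··> m1
  m1 = c.b.0 + c.0 + c.0 | d.0 → ··c··> m2, ··c··> m3, ··c··> m4, ··d··> m5
  m2 = 0 → ·
  m3 = 0 | d.0 → ··d··> m6
  m4 = b.0 → ··b··> m2
  m5 = c.0 | 0 → ··c··> m6
  m6 = 0 | 0 → ·
LTS(Q): 7 reachable states
  n0 = b.(c.b.0 + c.0 | d.0) → ··b··> n1
  n1 = c.b.0 + c.0 | d.0 → ··c··> n2, ··c··> n3, ··d··> n4
  n2 = 0 | d.0 → ··d··> n5
  n3 = b.0 → ··b··> n6
  n4 = c.0 | 0 → ··c··> n5
  n5 = 0 | 0 → ·
  n6 = 0 → ·
Coarsest stable partition (strong bisimilarity classes):
  B0 = {m0}
  B1 = {m1}
  B2 = {m3, n2}
  B3 = {m2, m6, n5, n6}
  B4 = {m5, n4}
  B5 = {m4, n3}
  B6 = {n0}
  B7 = {n1}
m0 ∈ B0, n0 ∈ B6 → different blocks

not bisimilar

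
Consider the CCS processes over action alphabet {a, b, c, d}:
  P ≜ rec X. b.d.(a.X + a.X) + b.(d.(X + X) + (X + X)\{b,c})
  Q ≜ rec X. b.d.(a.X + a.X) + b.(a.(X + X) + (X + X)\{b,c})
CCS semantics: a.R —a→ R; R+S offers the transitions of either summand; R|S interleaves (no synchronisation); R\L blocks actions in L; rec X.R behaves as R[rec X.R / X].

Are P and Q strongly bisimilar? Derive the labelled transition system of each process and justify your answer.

LTS(P): 5 reachable states
  p0 = rec X. b.d.(a.X + a.X) + b.(d.(X + X) + (X + X)\{b,c}) ⊢ =b=> p1, =b=> p2
  p1 = d.((rec X. b.d.(a.X + a.X) + b.(d.(X + X) + (X + X)\{b,c})) + (rec X. b.d.(a.X + a.X) + b.(d.(X + X) + (X + X)\{b,c}))) + ((rec X. b.d.(a.X + a.X) + b.(d.(X + X) + (X + X)\{b,c})) + (rec X. b.d.(a.X + a.X) + b.(d.(X + X) + (X + X)\{b,c})))\{b,c} ⊢ =d=> p3
  p2 = d.(a.(rec X. b.d.(a.X + a.X) + b.(d.(X + X) + (X + X)\{b,c})) + a.(rec X. b.d.(a.X + a.X) + b.(d.(X + X) + (X + X)\{b,c}))) ⊢ =d=> p4
  p3 = (rec X. b.d.(a.X + a.X) + b.(d.(X + X) + (X + X)\{b,c})) + (rec X. b.d.(a.X + a.X) + b.(d.(X + X) + (X + X)\{b,c})) ⊢ =b=> p1, =b=> p2
  p4 = a.(rec X. b.d.(a.X + a.X) + b.(d.(X + X) + (X + X)\{b,c})) + a.(rec X. b.d.(a.X + a.X) + b.(d.(X + X) + (X + X)\{b,c})) ⊢ =a=> p0
LTS(Q): 5 reachable states
  q0 = rec X. b.d.(a.X + a.X) + b.(a.(X + X) + (X + X)\{b,c}) ⊢ =b=> q1, =b=> q2
  q1 = a.((rec X. b.d.(a.X + a.X) + b.(a.(X + X) + (X + X)\{b,c})) + (rec X. b.d.(a.X + a.X) + b.(a.(X + X) + (X + X)\{b,c}))) + ((rec X. b.d.(a.X + a.X) + b.(a.(X + X) + (X + X)\{b,c})) + (rec X. b.d.(a.X + a.X) + b.(a.(X + X) + (X + X)\{b,c})))\{b,c} ⊢ =a=> q3
  q2 = d.(a.(rec X. b.d.(a.X + a.X) + b.(a.(X + X) + (X + X)\{b,c})) + a.(rec X. b.d.(a.X + a.X) + b.(a.(X + X) + (X + X)\{b,c}))) ⊢ =d=> q4
  q3 = (rec X. b.d.(a.X + a.X) + b.(a.(X + X) + (X + X)\{b,c})) + (rec X. b.d.(a.X + a.X) + b.(a.(X + X) + (X + X)\{b,c})) ⊢ =b=> q1, =b=> q2
  q4 = a.(rec X. b.d.(a.X + a.X) + b.(a.(X + X) + (X + X)\{b,c})) + a.(rec X. b.d.(a.X + a.X) + b.(a.(X + X) + (X + X)\{b,c})) ⊢ =a=> q0
Partition-refinement fixed point:
  B0 = {p0, p3}
  B1 = {p2}
  B2 = {p4}
  B3 = {p1}
  B4 = {q0, q3}
  B5 = {q1, q4}
  B6 = {q2}
p0 ∈ B0, q0 ∈ B4 → different blocks

not bisimilar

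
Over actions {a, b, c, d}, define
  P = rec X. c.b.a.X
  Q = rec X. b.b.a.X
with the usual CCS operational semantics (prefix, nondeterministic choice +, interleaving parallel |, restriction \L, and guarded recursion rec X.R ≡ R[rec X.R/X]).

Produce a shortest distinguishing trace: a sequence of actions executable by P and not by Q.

c

LTS(P): 3 reachable states
  p0 = rec X. c.b.a.X → =c=> p1
  p1 = b.a.(rec X. c.b.a.X) → =b=> p2
  p2 = a.(rec X. c.b.a.X) → =a=> p0
LTS(Q): 3 reachable states
  q0 = rec X. b.b.a.X → =b=> q1
  q1 = b.a.(rec X. b.b.a.X) → =b=> q2
  q2 = a.(rec X. b.b.a.X) → =a=> q0
Trace ⟨c⟩ through P, begin at {p0}:
  [1] c ⇒ {p1}
  ✓ P
Trace ⟨c⟩ through Q, begin at {q0}:
  [1] c ⇒ no successor for Q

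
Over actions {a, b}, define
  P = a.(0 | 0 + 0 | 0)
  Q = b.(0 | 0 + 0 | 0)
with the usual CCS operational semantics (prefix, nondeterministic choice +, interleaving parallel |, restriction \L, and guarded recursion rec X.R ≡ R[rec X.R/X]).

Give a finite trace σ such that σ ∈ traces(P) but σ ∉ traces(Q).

a

Reachable graph of P (2 states):
  p0 = a.(0 | 0 + 0 | 0) has moves —a→ p1
  p1 = 0 | 0 + 0 | 0 has moves ∅
Reachable graph of Q (2 states):
  q0 = b.(0 | 0 + 0 | 0) has moves —b→ q1
  q1 = 0 | 0 + 0 | 0 has moves ∅
Trace ⟨a⟩ through P, begin at {p0}:
  [1] a ⇒ {p1}
  ✓ P
Trace ⟨a⟩ through Q, begin at {q0}:
  [1] a ⇒ ∅ (Q stuck)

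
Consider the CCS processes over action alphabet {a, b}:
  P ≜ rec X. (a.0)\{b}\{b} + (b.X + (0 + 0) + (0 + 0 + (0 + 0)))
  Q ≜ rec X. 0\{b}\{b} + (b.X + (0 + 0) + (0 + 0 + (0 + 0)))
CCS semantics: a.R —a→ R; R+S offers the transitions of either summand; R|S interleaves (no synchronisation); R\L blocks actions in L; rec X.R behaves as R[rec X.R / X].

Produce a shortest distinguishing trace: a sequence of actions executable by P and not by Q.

a

Reachable graph of P (2 states):
  u0 = rec X. (a.0)\{b}\{b} + (b.X + (0 + 0) + (0 + 0 + (0 + 0))) → -a-> u1, -b-> u0
  u1 = 0\{b}\{b} → ·
Reachable graph of Q (1 states):
  v0 = rec X. 0\{b}\{b} + (b.X + (0 + 0) + (0 + 0 + (0 + 0))) → -b-> v0
Trace ⟨a⟩ through P, begin at {u0}:
  [1] a ⇒ {u1}
  — P admits the full trace.
Trace ⟨a⟩ through Q, begin at {v0}:
  [1] a ⇒ ∅  — Q cannot continue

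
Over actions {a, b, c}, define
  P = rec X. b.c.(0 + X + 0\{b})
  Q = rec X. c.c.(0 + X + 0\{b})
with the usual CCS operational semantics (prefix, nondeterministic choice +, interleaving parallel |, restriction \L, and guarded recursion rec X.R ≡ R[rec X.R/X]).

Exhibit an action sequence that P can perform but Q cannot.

b

P's transition system — 3 states:
  u0 = rec X. b.c.(0 + X + 0\{b}) → =b=> u1
  u1 = c.(0 + (rec X. b.c.(0 + X + 0\{b})) + 0\{b}) → =c=> u2
  u2 = 0 + (rec X. b.c.(0 + X + 0\{b})) + 0\{b} → =b=> u1
Q's transition system — 3 states:
  v0 = rec X. c.c.(0 + X + 0\{b}) → =c=> v1
  v1 = c.(0 + (rec X. c.c.(0 + X + 0\{b})) + 0\{b}) → =c=> v2
  v2 = 0 + (rec X. c.c.(0 + X + 0\{b})) + 0\{b} → =c=> v1
Trace ⟨b⟩ through P, begin at {u0}:
  after b @ step 1: {u1}
  P completes σ.
Trace ⟨b⟩ through Q, begin at {v0}:
  after b @ step 1: no successor for Q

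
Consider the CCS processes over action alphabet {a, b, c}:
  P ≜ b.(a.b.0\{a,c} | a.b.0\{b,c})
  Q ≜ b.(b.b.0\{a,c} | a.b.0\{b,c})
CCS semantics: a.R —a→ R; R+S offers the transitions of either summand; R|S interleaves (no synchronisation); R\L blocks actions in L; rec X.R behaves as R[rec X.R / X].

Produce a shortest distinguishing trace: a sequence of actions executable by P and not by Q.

baa

P's transition system — 10 states:
  u0 = b.(a.b.0\{a,c} | a.b.0\{b,c}) | ··b··> u1
  u1 = a.b.0\{a,c} | a.b.0\{b,c} | ··a··> u2, ··a··> u3
  u2 = a.b.0\{a,c} | b.0\{b,c} | ··a··> u4, ··b··> u5
  u3 = b.0\{a,c} | a.b.0\{b,c} | ··a··> u4, ··b··> u6
  u4 = b.0\{a,c} | b.0\{b,c} | ··b··> u7, ··b··> u8
  u5 = a.b.0\{a,c} | 0\{b,c} | ··a··> u8
  u6 = 0\{a,c} | a.b.0\{b,c} | ··a··> u7
  u7 = 0\{a,c} | b.0\{b,c} | ··b··> u9
  u8 = b.0\{a,c} | 0\{b,c} | ··b··> u9
  u9 = 0\{a,c} | 0\{b,c} | stopped
Q's transition system — 10 states:
  v0 = b.(b.b.0\{a,c} | a.b.0\{b,c}) | ··b··> v1
  v1 = b.b.0\{a,c} | a.b.0\{b,c} | ··a··> v2, ··b··> v3
  v2 = b.b.0\{a,c} | b.0\{b,c} | ··b··> v4, ··b··> v5
  v3 = b.0\{a,c} | a.b.0\{b,c} | ··a··> v4, ··b··> v6
  v4 = b.0\{a,c} | b.0\{b,c} | ··b··> v7, ··b··> v8
  v5 = b.b.0\{a,c} | 0\{b,c} | ··b··> v8
  v6 = 0\{a,c} | a.b.0\{b,c} | ··a··> v7
  v7 = 0\{a,c} | b.0\{b,c} | ··b··> v9
  v8 = b.0\{a,c} | 0\{b,c} | ··b··> v9
  v9 = 0\{a,c} | 0\{b,c} | stopped
Trace ⟨baa⟩ through P, begin at {u0}:
  step 1 (b): {u1}
  step 2 (a): {u2, u3}
  step 3 (a): {u4}
  ✓ P
Trace ⟨baa⟩ through Q, begin at {v0}:
  step 1 (b): {v1}
  step 2 (a): {v2}
  step 3 (a): ∅  — Q cannot continue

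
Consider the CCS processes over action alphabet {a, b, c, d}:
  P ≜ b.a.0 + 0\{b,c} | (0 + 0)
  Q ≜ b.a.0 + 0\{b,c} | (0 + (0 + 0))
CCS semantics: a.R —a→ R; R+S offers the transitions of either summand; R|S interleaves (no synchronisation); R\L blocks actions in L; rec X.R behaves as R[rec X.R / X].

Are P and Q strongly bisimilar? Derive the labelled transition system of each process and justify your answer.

LTS(P): 3 reachable states
  s0 = b.a.0 + 0\{b,c} | (0 + 0) ⊢ --b--▸ s1
  s1 = a.0 ⊢ --a--▸ s2
  s2 = 0 ⊢ (no moves)
LTS(Q): 3 reachable states
  t0 = b.a.0 + 0\{b,c} | (0 + (0 + 0)) ⊢ --b--▸ t1
  t1 = a.0 ⊢ --a--▸ t2
  t2 = 0 ⊢ (no moves)
Partition-refinement fixed point:
  B0 = {s0, t0}
  B1 = {s1, t1}
  B2 = {s2, t2}
s0 ∈ B0, t0 ∈ B0 → same block

P ~ Q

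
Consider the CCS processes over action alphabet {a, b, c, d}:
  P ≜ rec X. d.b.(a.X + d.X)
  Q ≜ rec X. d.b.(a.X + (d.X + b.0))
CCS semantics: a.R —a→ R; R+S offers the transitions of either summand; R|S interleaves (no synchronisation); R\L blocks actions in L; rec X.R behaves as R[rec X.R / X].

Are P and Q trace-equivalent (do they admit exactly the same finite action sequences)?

Reachable graph of P (3 states):
  m0 = rec X. d.b.(a.X + d.X) | ··d··> m1
  m1 = b.(a.(rec X. d.b.(a.X + d.X)) + d.(rec X. d.b.(a.X + d.X))) | ··b··> m2
  m2 = a.(rec X. d.b.(a.X + d.X)) + d.(rec X. d.b.(a.X + d.X)) | ··a··> m0, ··d··> m0
Reachable graph of Q (4 states):
  n0 = rec X. d.b.(a.X + (d.X + b.0)) | ··d··> n1
  n1 = b.(a.(rec X. d.b.(a.X + (d.X + b.0))) + (d.(rec X. d.b.(a.X + (d.X + b.0))) + b.0)) | ··b··> n2
  n2 = a.(rec X. d.b.(a.X + (d.X + b.0))) + (d.(rec X. d.b.(a.X + (d.X + b.0))) + b.0) | ··a··> n0, ··b··> n3, ··d··> n0
  n3 = 0 | ∅
Run σ = ⟨dbb⟩ on Q: start {n0}
  step 1 (d): {n1}
  step 2 (b): {n2}
  step 3 (b): {n3}
  — Q admits the full trace.
Run σ = ⟨dbb⟩ on P: start {m0}
  step 1 (d): {m1}
  step 2 (b): {m2}
  step 3 (b): ∅ (P stuck)

traces(P) ≠ traces(Q) — witness ⟨dbb⟩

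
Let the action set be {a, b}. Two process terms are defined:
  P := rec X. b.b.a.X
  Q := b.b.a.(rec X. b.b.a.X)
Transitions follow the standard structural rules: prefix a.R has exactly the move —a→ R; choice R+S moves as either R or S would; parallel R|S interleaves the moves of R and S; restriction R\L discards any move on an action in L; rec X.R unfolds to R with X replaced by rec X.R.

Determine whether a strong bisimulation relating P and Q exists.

LTS(P): 3 reachable states
  u0 = rec X. b.b.a.X → ··b··> u1
  u1 = b.a.(rec X. b.b.a.X) → ··b··> u2
  u2 = a.(rec X. b.b.a.X) → ··a··> u0
LTS(Q): 4 reachable states
  v0 = b.b.a.(rec X. b.b.a.X) → ··b··> v1
  v1 = b.a.(rec X. b.b.a.X) → ··b··> v2
  v2 = a.(rec X. b.b.a.X) → ··a··> v3
  v3 = rec X. b.b.a.X → ··b··> v1
Bisimilarity quotient blocks:
  B0 = {u0, v0, v3}
  B1 = {u1, v1}
  B2 = {u2, v2}
u0 ∈ B0, v0 ∈ B0 → same block

bisimilar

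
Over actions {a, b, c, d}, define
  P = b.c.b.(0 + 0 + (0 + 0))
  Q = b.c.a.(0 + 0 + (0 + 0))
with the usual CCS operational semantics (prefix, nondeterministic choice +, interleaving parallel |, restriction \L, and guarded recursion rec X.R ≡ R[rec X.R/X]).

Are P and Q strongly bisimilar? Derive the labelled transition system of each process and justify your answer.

LTS(P): 4 reachable states
  m0 = b.c.b.(0 + 0 + (0 + 0)) → ··b··> m1
  m1 = c.b.(0 + 0 + (0 + 0)) → ··c··> m2
  m2 = b.(0 + 0 + (0 + 0)) → ··b··> m3
  m3 = 0 + 0 + (0 + 0) → ·
LTS(Q): 4 reachable states
  n0 = b.c.a.(0 + 0 + (0 + 0)) → ··b··> n1
  n1 = c.a.(0 + 0 + (0 + 0)) → ··c··> n2
  n2 = a.(0 + 0 + (0 + 0)) → ··a··> n3
  n3 = 0 + 0 + (0 + 0) → ·
Partition-refinement fixed point:
  B0 = {m0}
  B1 = {m1}
  B2 = {m2}
  B3 = {m3, n3}
  B4 = {n0}
  B5 = {n1}
  B6 = {n2}
m0 ∈ B0, n0 ∈ B4 → different blocks

not bisimilar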